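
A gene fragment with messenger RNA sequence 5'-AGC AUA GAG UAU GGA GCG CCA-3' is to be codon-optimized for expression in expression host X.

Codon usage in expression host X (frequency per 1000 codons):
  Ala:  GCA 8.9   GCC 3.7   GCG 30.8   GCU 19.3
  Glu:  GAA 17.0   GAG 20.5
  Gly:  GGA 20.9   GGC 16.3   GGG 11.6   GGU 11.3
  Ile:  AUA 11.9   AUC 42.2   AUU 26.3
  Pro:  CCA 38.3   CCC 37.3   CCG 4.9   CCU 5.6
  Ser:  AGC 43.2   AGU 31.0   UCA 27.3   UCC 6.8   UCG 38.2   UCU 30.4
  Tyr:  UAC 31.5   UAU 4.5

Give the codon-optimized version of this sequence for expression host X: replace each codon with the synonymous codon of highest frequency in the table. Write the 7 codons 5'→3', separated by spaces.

Codon 1 (Ser): best is AGC at 43.2.
Codon 2 (Ile): best is AUC at 42.2.
Codon 3 (Glu): best is GAG at 20.5.
Codon 4 (Tyr): best is UAC at 31.5.
Codon 5 (Gly): best is GGA at 20.9.
Codon 6 (Ala): best is GCG at 30.8.
Codon 7 (Pro): best is CCA at 38.3.

AGC AUC GAG UAC GGA GCG CCA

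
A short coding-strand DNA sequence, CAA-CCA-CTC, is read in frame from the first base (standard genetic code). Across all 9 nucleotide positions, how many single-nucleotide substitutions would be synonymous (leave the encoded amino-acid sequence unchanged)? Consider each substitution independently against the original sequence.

Codon 1 (CAA, Gln): 1 synonymous substitution.
Codon 2 (CCA, Pro): 3 synonymous substitutions.
Codon 3 (CTC, Leu): 3 synonymous substitutions.
Total: 1 + 3 + 3 = 7.

7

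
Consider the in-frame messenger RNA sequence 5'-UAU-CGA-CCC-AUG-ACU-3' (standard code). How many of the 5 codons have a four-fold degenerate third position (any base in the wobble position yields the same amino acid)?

3

Codon 1 UAU (Tyr): third position 2-fold.
Codon 2 CGA (Arg): third position 4-fold.
Codon 3 CCC (Pro): third position 4-fold.
Codon 4 AUG (Met): third position 1-fold.
Codon 5 ACU (Thr): third position 4-fold.
Four-fold degenerate third positions: 3.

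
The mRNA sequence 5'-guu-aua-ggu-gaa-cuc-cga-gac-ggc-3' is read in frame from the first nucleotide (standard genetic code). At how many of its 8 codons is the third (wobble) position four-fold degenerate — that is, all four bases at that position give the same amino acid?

5

Codon 1 GUU (Val): third position 4-fold.
Codon 2 AUA (Ile): third position 3-fold.
Codon 3 GGU (Gly): third position 4-fold.
Codon 4 GAA (Glu): third position 2-fold.
Codon 5 CUC (Leu): third position 4-fold.
Codon 6 CGA (Arg): third position 4-fold.
Codon 7 GAC (Asp): third position 2-fold.
Codon 8 GGC (Gly): third position 4-fold.
Four-fold degenerate third positions: 5.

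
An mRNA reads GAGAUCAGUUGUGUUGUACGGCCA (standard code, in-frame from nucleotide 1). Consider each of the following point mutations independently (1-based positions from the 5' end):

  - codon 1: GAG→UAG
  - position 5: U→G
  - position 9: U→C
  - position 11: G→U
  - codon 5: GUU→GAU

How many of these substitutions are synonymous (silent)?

1

Codon 1: GAG (Glu) → UAG (Stop) — nonsense.
Codon 2: AUC (Ile) → AGC (Ser) — missense.
Codon 3: AGU (Ser) → AGC (Ser) — synonymous.
Codon 4: UGU (Cys) → UUU (Phe) — missense.
Codon 5: GUU (Val) → GAU (Asp) — missense.
Synonymous: 1 of 5.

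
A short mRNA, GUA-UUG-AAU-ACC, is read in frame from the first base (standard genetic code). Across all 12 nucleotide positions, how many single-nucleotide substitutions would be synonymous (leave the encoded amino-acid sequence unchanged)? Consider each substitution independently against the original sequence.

Codon 1 (GUA, Val): 3 synonymous substitutions.
Codon 2 (UUG, Leu): 2 synonymous substitutions.
Codon 3 (AAU, Asn): 1 synonymous substitution.
Codon 4 (ACC, Thr): 3 synonymous substitutions.
Total: 3 + 2 + 1 + 3 = 9.

9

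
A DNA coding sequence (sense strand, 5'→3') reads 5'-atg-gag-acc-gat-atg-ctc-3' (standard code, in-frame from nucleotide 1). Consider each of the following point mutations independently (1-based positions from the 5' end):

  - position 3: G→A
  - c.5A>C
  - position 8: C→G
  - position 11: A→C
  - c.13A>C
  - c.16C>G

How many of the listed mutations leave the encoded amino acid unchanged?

Codon 1: ATG (Met) → ATA (Ile) — missense.
Codon 2: GAG (Glu) → GCG (Ala) — missense.
Codon 3: ACC (Thr) → AGC (Ser) — missense.
Codon 4: GAT (Asp) → GCT (Ala) — missense.
Codon 5: ATG (Met) → CTG (Leu) — missense.
Codon 6: CTC (Leu) → GTC (Val) — missense.
Synonymous: 0 of 6.

0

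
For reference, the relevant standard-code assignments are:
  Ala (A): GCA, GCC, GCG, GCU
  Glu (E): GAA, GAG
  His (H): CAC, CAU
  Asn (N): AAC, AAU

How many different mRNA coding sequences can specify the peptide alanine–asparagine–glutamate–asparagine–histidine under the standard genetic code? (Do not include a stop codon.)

Ala: 4 codons.
Asn: 2 codons.
Glu: 2 codons.
Asn: 2 codons.
His: 2 codons.
4 × 2 × 2 × 2 × 2 = 64.

64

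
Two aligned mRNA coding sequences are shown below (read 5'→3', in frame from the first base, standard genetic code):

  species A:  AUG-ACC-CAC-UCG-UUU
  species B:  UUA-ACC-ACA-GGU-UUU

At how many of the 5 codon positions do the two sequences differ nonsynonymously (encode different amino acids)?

Codon 1: AUG Met / UUA Leu — nonsynonymous.
Codon 2: ACC Thr / ACC Thr — identical.
Codon 3: CAC His / ACA Thr — nonsynonymous.
Codon 4: UCG Ser / GGU Gly — nonsynonymous.
Codon 5: UUU Phe / UUU Phe — identical.
Nonsynonymous differences: 3.

3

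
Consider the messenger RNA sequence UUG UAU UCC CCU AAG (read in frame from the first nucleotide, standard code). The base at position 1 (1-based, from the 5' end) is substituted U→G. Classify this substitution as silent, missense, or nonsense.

missense

Position 1 falls in codon 1: UUG → Leu.
After the substitution the codon is GUG → Val.
Leu ≠ Val, so this is a missense mutation.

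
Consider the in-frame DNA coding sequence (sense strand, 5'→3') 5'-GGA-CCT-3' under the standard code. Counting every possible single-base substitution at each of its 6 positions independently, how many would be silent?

Codon 1 (GGA, Gly): 3 synonymous substitutions.
Codon 2 (CCT, Pro): 3 synonymous substitutions.
Total: 3 + 3 = 6.

6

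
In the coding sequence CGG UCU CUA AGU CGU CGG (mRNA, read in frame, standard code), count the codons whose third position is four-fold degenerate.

5

Codon 1 CGG (Arg): third position 4-fold.
Codon 2 UCU (Ser): third position 4-fold.
Codon 3 CUA (Leu): third position 4-fold.
Codon 4 AGU (Ser): third position 2-fold.
Codon 5 CGU (Arg): third position 4-fold.
Codon 6 CGG (Arg): third position 4-fold.
Four-fold degenerate third positions: 5.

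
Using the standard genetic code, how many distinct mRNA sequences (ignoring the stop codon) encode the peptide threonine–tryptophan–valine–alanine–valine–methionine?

Thr: 4 codons.
Trp: 1 codon.
Val: 4 codons.
Ala: 4 codons.
Val: 4 codons.
Met: 1 codon.
4 × 1 × 4 × 4 × 4 × 1 = 256.

256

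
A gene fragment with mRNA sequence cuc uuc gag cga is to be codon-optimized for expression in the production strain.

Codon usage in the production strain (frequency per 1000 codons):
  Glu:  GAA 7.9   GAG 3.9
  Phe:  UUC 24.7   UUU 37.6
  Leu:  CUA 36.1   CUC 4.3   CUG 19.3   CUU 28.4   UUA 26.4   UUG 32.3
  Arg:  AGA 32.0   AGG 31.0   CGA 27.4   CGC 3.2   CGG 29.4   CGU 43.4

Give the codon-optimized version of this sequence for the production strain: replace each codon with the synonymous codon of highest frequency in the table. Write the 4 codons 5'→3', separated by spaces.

CUA UUU GAA CGU

Codon 1 (Leu): best is CUA at 36.1.
Codon 2 (Phe): best is UUU at 37.6.
Codon 3 (Glu): best is GAA at 7.9.
Codon 4 (Arg): best is CGU at 43.4.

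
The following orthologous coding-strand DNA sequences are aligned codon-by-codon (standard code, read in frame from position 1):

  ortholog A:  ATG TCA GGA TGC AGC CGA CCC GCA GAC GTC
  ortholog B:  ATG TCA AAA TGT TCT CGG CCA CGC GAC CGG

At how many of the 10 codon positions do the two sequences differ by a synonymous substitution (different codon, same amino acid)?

4

Codon 1: ATG Met / ATG Met — identical.
Codon 2: TCA Ser / TCA Ser — identical.
Codon 3: GGA Gly / AAA Lys — nonsynonymous.
Codon 4: TGC Cys / TGT Cys — synonymous.
Codon 5: AGC Ser / TCT Ser — synonymous.
Codon 6: CGA Arg / CGG Arg — synonymous.
Codon 7: CCC Pro / CCA Pro — synonymous.
Codon 8: GCA Ala / CGC Arg — nonsynonymous.
Codon 9: GAC Asp / GAC Asp — identical.
Codon 10: GTC Val / CGG Arg — nonsynonymous.
Synonymous differences: 4.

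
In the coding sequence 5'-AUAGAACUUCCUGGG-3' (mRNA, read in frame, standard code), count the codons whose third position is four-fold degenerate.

Codon 1 AUA (Ile): third position 3-fold.
Codon 2 GAA (Glu): third position 2-fold.
Codon 3 CUU (Leu): third position 4-fold.
Codon 4 CCU (Pro): third position 4-fold.
Codon 5 GGG (Gly): third position 4-fold.
Four-fold degenerate third positions: 3.

3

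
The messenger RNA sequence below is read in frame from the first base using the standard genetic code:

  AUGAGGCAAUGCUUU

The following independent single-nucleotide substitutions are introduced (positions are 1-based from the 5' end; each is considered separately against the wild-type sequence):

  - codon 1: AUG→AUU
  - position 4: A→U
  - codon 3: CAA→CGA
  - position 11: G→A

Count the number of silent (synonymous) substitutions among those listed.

Codon 1: AUG (Met) → AUU (Ile) — missense.
Codon 2: AGG (Arg) → UGG (Trp) — missense.
Codon 3: CAA (Gln) → CGA (Arg) — missense.
Codon 4: UGC (Cys) → UAC (Tyr) — missense.
Synonymous: 0 of 4.

0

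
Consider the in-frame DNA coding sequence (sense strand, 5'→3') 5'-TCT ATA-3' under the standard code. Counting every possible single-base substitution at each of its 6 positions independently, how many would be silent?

Codon 1 (TCT, Ser): 3 synonymous substitutions.
Codon 2 (ATA, Ile): 2 synonymous substitutions.
Total: 3 + 2 = 5.

5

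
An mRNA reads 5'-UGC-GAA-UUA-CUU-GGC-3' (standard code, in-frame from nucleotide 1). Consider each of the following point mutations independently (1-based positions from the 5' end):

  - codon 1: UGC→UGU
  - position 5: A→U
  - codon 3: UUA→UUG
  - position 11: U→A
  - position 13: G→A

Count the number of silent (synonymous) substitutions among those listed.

2

Codon 1: UGC (Cys) → UGU (Cys) — synonymous.
Codon 2: GAA (Glu) → GUA (Val) — missense.
Codon 3: UUA (Leu) → UUG (Leu) — synonymous.
Codon 4: CUU (Leu) → CAU (His) — missense.
Codon 5: GGC (Gly) → AGC (Ser) — missense.
Synonymous: 2 of 5.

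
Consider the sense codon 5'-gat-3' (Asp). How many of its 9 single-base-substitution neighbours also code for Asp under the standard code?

Position 1: none → 0 synonymous.
Position 2: none → 0 synonymous.
Position 3: GAC → 1 synonymous.
Total: 0 + 0 + 1 = 1.

1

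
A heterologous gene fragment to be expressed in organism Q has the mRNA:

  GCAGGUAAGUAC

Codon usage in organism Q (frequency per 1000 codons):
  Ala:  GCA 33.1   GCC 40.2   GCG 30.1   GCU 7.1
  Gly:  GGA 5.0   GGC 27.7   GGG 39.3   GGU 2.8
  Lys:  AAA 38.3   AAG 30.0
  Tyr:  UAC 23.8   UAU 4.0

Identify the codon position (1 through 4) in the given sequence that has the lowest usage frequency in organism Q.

2

Codon 1 GCA (Ala): 33.1 per 1000.
Codon 2 GGU (Gly): 2.8 per 1000.
Codon 3 AAG (Lys): 30.0 per 1000.
Codon 4 UAC (Tyr): 23.8 per 1000.
Lowest frequency is 2.8 at codon 2.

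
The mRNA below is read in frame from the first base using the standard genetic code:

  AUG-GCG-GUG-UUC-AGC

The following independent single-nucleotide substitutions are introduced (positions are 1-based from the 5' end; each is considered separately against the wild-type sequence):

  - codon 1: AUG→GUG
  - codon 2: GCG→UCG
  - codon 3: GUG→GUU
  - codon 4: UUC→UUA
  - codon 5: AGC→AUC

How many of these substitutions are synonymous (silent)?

1

Codon 1: AUG (Met) → GUG (Val) — missense.
Codon 2: GCG (Ala) → UCG (Ser) — missense.
Codon 3: GUG (Val) → GUU (Val) — synonymous.
Codon 4: UUC (Phe) → UUA (Leu) — missense.
Codon 5: AGC (Ser) → AUC (Ile) — missense.
Synonymous: 1 of 5.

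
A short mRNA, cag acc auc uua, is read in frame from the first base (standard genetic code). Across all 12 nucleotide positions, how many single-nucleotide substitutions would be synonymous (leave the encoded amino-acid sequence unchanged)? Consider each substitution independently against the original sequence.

Codon 1 (CAG, Gln): 1 synonymous substitution.
Codon 2 (ACC, Thr): 3 synonymous substitutions.
Codon 3 (AUC, Ile): 2 synonymous substitutions.
Codon 4 (UUA, Leu): 2 synonymous substitutions.
Total: 1 + 3 + 2 + 2 = 8.

8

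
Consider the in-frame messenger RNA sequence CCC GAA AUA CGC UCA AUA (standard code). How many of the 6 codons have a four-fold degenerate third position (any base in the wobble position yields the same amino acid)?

3

Codon 1 CCC (Pro): third position 4-fold.
Codon 2 GAA (Glu): third position 2-fold.
Codon 3 AUA (Ile): third position 3-fold.
Codon 4 CGC (Arg): third position 4-fold.
Codon 5 UCA (Ser): third position 4-fold.
Codon 6 AUA (Ile): third position 3-fold.
Four-fold degenerate third positions: 3.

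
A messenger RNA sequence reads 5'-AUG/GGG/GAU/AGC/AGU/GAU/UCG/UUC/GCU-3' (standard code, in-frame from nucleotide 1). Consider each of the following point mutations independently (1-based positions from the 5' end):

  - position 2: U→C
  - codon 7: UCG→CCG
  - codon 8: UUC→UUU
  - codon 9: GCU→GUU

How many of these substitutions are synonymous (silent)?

1

Codon 1: AUG (Met) → ACG (Thr) — missense.
Codon 7: UCG (Ser) → CCG (Pro) — missense.
Codon 8: UUC (Phe) → UUU (Phe) — synonymous.
Codon 9: GCU (Ala) → GUU (Val) — missense.
Synonymous: 1 of 4.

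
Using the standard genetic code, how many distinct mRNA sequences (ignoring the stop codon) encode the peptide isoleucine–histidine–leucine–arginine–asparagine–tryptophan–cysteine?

864

Ile: 3 codons.
His: 2 codons.
Leu: 6 codons.
Arg: 6 codons.
Asn: 2 codons.
Trp: 1 codon.
Cys: 2 codons.
3 × 2 × 6 × 6 × 2 × 1 × 2 = 864.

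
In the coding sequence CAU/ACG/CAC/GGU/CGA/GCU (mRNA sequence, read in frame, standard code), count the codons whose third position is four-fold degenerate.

Codon 1 CAU (His): third position 2-fold.
Codon 2 ACG (Thr): third position 4-fold.
Codon 3 CAC (His): third position 2-fold.
Codon 4 GGU (Gly): third position 4-fold.
Codon 5 CGA (Arg): third position 4-fold.
Codon 6 GCU (Ala): third position 4-fold.
Four-fold degenerate third positions: 4.

4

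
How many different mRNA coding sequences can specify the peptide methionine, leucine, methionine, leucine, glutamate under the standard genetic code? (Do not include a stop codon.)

72

Met: 1 codon.
Leu: 6 codons.
Met: 1 codon.
Leu: 6 codons.
Glu: 2 codons.
1 × 6 × 1 × 6 × 2 = 72.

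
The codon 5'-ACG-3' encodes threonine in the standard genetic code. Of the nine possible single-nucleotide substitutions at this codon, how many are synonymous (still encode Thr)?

3

Position 1: none → 0 synonymous.
Position 2: none → 0 synonymous.
Position 3: ACT, ACC, ACA → 3 synonymous.
Total: 0 + 0 + 3 = 3.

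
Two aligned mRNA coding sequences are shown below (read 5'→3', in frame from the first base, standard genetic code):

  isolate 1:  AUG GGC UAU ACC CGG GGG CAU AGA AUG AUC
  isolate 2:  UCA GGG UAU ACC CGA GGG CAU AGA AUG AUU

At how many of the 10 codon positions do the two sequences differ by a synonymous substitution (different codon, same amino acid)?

3

Codon 1: AUG Met / UCA Ser — nonsynonymous.
Codon 2: GGC Gly / GGG Gly — synonymous.
Codon 3: UAU Tyr / UAU Tyr — identical.
Codon 4: ACC Thr / ACC Thr — identical.
Codon 5: CGG Arg / CGA Arg — synonymous.
Codon 6: GGG Gly / GGG Gly — identical.
Codon 7: CAU His / CAU His — identical.
Codon 8: AGA Arg / AGA Arg — identical.
Codon 9: AUG Met / AUG Met — identical.
Codon 10: AUC Ile / AUU Ile — synonymous.
Synonymous differences: 3.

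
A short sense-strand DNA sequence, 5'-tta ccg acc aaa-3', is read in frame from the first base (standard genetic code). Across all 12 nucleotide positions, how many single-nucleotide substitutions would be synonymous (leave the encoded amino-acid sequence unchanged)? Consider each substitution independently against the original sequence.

Codon 1 (TTA, Leu): 2 synonymous substitutions.
Codon 2 (CCG, Pro): 3 synonymous substitutions.
Codon 3 (ACC, Thr): 3 synonymous substitutions.
Codon 4 (AAA, Lys): 1 synonymous substitution.
Total: 2 + 3 + 3 + 1 = 9.

9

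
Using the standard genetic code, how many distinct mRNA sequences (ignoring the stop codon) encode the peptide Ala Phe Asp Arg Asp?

192

Ala: 4 codons.
Phe: 2 codons.
Asp: 2 codons.
Arg: 6 codons.
Asp: 2 codons.
4 × 2 × 2 × 6 × 2 = 192.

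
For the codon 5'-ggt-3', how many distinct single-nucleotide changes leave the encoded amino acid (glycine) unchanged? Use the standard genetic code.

Position 1: none → 0 synonymous.
Position 2: none → 0 synonymous.
Position 3: GGC, GGA, GGG → 3 synonymous.
Total: 0 + 0 + 3 = 3.

3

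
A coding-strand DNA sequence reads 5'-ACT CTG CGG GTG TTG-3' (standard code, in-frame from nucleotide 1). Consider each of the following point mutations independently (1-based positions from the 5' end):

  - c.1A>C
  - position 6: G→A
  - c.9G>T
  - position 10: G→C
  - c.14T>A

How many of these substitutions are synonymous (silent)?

Codon 1: ACT (Thr) → CCT (Pro) — missense.
Codon 2: CTG (Leu) → CTA (Leu) — synonymous.
Codon 3: CGG (Arg) → CGT (Arg) — synonymous.
Codon 4: GTG (Val) → CTG (Leu) — missense.
Codon 5: TTG (Leu) → TAG (Stop) — nonsense.
Synonymous: 2 of 5.

2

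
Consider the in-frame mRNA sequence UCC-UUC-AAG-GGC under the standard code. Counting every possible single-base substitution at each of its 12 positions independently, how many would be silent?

8

Codon 1 (UCC, Ser): 3 synonymous substitutions.
Codon 2 (UUC, Phe): 1 synonymous substitution.
Codon 3 (AAG, Lys): 1 synonymous substitution.
Codon 4 (GGC, Gly): 3 synonymous substitutions.
Total: 3 + 1 + 1 + 3 = 8.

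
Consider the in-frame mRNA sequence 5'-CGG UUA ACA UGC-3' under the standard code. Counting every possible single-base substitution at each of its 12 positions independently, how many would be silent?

10

Codon 1 (CGG, Arg): 4 synonymous substitutions.
Codon 2 (UUA, Leu): 2 synonymous substitutions.
Codon 3 (ACA, Thr): 3 synonymous substitutions.
Codon 4 (UGC, Cys): 1 synonymous substitution.
Total: 4 + 2 + 3 + 1 = 10.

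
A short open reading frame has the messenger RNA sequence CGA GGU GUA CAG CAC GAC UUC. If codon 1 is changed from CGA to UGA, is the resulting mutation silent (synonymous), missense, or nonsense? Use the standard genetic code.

nonsense

Position 1 falls in codon 1: CGA → Arg.
After the substitution the codon is UGA → Stop.
The new codon is a stop codon, so this is a nonsense mutation.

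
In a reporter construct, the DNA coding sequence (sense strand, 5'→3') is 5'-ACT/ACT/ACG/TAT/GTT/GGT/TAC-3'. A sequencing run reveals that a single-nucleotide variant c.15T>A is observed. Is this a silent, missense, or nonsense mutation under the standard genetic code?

Position 15 falls in codon 5: GTT → Val.
After the substitution the codon is GTA → Val.
Both encode Val, so the change is synonymous.

silent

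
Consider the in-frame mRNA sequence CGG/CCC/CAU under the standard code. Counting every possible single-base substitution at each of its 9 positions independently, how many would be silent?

8

Codon 1 (CGG, Arg): 4 synonymous substitutions.
Codon 2 (CCC, Pro): 3 synonymous substitutions.
Codon 3 (CAU, His): 1 synonymous substitution.
Total: 4 + 3 + 1 = 8.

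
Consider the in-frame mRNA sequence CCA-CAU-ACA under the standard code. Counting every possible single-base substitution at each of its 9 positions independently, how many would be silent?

7

Codon 1 (CCA, Pro): 3 synonymous substitutions.
Codon 2 (CAU, His): 1 synonymous substitution.
Codon 3 (ACA, Thr): 3 synonymous substitutions.
Total: 3 + 1 + 3 = 7.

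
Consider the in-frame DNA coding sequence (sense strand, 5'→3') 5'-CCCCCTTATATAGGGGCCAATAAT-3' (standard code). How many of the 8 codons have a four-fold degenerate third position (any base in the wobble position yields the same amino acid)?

Codon 1 CCC (Pro): third position 4-fold.
Codon 2 CCT (Pro): third position 4-fold.
Codon 3 TAT (Tyr): third position 2-fold.
Codon 4 ATA (Ile): third position 3-fold.
Codon 5 GGG (Gly): third position 4-fold.
Codon 6 GCC (Ala): third position 4-fold.
Codon 7 AAT (Asn): third position 2-fold.
Codon 8 AAT (Asn): third position 2-fold.
Four-fold degenerate third positions: 4.

4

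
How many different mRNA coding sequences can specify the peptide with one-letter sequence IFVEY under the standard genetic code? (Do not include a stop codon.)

Ile: 3 codons.
Phe: 2 codons.
Val: 4 codons.
Glu: 2 codons.
Tyr: 2 codons.
3 × 2 × 4 × 2 × 2 = 96.

96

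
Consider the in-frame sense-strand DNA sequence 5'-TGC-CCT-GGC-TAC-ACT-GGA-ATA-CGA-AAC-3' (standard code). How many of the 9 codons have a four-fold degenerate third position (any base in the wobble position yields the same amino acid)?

5

Codon 1 TGC (Cys): third position 2-fold.
Codon 2 CCT (Pro): third position 4-fold.
Codon 3 GGC (Gly): third position 4-fold.
Codon 4 TAC (Tyr): third position 2-fold.
Codon 5 ACT (Thr): third position 4-fold.
Codon 6 GGA (Gly): third position 4-fold.
Codon 7 ATA (Ile): third position 3-fold.
Codon 8 CGA (Arg): third position 4-fold.
Codon 9 AAC (Asn): third position 2-fold.
Four-fold degenerate third positions: 5.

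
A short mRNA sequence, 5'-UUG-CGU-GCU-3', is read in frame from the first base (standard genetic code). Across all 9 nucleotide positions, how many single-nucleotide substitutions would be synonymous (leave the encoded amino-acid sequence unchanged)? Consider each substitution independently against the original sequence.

8

Codon 1 (UUG, Leu): 2 synonymous substitutions.
Codon 2 (CGU, Arg): 3 synonymous substitutions.
Codon 3 (GCU, Ala): 3 synonymous substitutions.
Total: 2 + 3 + 3 = 8.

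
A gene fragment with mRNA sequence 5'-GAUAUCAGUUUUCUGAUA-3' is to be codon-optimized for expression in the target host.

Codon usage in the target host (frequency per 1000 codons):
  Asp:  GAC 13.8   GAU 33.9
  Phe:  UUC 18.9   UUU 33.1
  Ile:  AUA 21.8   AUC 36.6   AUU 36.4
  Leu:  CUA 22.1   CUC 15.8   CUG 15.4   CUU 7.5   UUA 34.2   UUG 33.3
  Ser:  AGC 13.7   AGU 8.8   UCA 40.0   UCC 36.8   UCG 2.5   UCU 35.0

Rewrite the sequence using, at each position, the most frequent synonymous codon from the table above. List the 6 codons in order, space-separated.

GAU AUC UCA UUU UUA AUC

Codon 1 (Asp): best is GAU at 33.9.
Codon 2 (Ile): best is AUC at 36.6.
Codon 3 (Ser): best is UCA at 40.0.
Codon 4 (Phe): best is UUU at 33.1.
Codon 5 (Leu): best is UUA at 34.2.
Codon 6 (Ile): best is AUC at 36.6.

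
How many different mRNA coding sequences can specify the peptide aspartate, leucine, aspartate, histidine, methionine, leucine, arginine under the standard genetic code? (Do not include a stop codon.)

1728

Asp: 2 codons.
Leu: 6 codons.
Asp: 2 codons.
His: 2 codons.
Met: 1 codon.
Leu: 6 codons.
Arg: 6 codons.
2 × 6 × 2 × 2 × 1 × 6 × 6 = 1728.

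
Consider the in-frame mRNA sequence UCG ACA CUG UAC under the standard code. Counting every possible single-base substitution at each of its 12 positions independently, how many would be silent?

Codon 1 (UCG, Ser): 3 synonymous substitutions.
Codon 2 (ACA, Thr): 3 synonymous substitutions.
Codon 3 (CUG, Leu): 4 synonymous substitutions.
Codon 4 (UAC, Tyr): 1 synonymous substitution.
Total: 3 + 3 + 4 + 1 = 11.

11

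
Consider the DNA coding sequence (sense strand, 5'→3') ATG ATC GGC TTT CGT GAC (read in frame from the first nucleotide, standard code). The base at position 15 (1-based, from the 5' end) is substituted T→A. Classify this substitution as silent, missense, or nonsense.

Position 15 falls in codon 5: CGT → Arg.
After the substitution the codon is CGA → Arg.
Both encode Arg, so the change is synonymous.

silent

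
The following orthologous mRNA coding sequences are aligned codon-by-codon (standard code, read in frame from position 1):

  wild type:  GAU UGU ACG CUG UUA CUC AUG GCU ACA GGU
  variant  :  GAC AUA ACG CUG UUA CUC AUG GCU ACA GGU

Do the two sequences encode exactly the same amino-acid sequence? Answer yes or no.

Codon 1: GAU Asp / GAC Asp — synonymous.
Codon 2: UGU Cys / AUA Ile — nonsynonymous.
Codon 3: ACG Thr / ACG Thr — identical.
Codon 4: CUG Leu / CUG Leu — identical.
Codon 5: UUA Leu / UUA Leu — identical.
Codon 6: CUC Leu / CUC Leu — identical.
Codon 7: AUG Met / AUG Met — identical.
Codon 8: GCU Ala / GCU Ala — identical.
Codon 9: ACA Thr / ACA Thr — identical.
Codon 10: GGU Gly / GGU Gly — identical.
Nonsynonymous differences: 1 → different protein.

no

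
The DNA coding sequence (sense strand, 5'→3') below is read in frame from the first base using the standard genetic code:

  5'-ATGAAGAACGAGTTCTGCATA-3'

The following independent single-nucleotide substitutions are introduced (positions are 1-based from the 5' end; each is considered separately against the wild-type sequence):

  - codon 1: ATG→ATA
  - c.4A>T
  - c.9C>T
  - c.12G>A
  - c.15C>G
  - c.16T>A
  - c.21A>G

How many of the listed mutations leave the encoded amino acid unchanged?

2

Codon 1: ATG (Met) → ATA (Ile) — missense.
Codon 2: AAG (Lys) → TAG (Stop) — nonsense.
Codon 3: AAC (Asn) → AAT (Asn) — synonymous.
Codon 4: GAG (Glu) → GAA (Glu) — synonymous.
Codon 5: TTC (Phe) → TTG (Leu) — missense.
Codon 6: TGC (Cys) → AGC (Ser) — missense.
Codon 7: ATA (Ile) → ATG (Met) — missense.
Synonymous: 2 of 7.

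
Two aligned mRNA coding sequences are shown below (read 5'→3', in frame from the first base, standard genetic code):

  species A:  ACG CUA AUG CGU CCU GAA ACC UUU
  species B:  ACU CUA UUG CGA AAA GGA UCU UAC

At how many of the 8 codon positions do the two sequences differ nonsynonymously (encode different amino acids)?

Codon 1: ACG Thr / ACU Thr — synonymous.
Codon 2: CUA Leu / CUA Leu — identical.
Codon 3: AUG Met / UUG Leu — nonsynonymous.
Codon 4: CGU Arg / CGA Arg — synonymous.
Codon 5: CCU Pro / AAA Lys — nonsynonymous.
Codon 6: GAA Glu / GGA Gly — nonsynonymous.
Codon 7: ACC Thr / UCU Ser — nonsynonymous.
Codon 8: UUU Phe / UAC Tyr — nonsynonymous.
Nonsynonymous differences: 5.

5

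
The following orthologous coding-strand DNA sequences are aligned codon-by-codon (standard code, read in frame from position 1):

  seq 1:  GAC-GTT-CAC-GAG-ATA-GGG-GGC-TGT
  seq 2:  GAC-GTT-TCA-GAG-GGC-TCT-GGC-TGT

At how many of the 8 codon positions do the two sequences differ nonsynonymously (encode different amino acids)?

Codon 1: GAC Asp / GAC Asp — identical.
Codon 2: GTT Val / GTT Val — identical.
Codon 3: CAC His / TCA Ser — nonsynonymous.
Codon 4: GAG Glu / GAG Glu — identical.
Codon 5: ATA Ile / GGC Gly — nonsynonymous.
Codon 6: GGG Gly / TCT Ser — nonsynonymous.
Codon 7: GGC Gly / GGC Gly — identical.
Codon 8: TGT Cys / TGT Cys — identical.
Nonsynonymous differences: 3.

3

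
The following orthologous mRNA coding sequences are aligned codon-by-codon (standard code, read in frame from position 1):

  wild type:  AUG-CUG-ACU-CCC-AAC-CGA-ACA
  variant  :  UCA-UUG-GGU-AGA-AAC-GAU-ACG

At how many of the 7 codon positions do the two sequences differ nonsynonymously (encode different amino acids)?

4

Codon 1: AUG Met / UCA Ser — nonsynonymous.
Codon 2: CUG Leu / UUG Leu — synonymous.
Codon 3: ACU Thr / GGU Gly — nonsynonymous.
Codon 4: CCC Pro / AGA Arg — nonsynonymous.
Codon 5: AAC Asn / AAC Asn — identical.
Codon 6: CGA Arg / GAU Asp — nonsynonymous.
Codon 7: ACA Thr / ACG Thr — synonymous.
Nonsynonymous differences: 4.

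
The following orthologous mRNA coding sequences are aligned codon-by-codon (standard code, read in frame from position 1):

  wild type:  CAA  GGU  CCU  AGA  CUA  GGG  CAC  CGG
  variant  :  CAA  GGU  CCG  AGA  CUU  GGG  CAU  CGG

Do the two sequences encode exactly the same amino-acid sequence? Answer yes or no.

Codon 1: CAA Gln / CAA Gln — identical.
Codon 2: GGU Gly / GGU Gly — identical.
Codon 3: CCU Pro / CCG Pro — synonymous.
Codon 4: AGA Arg / AGA Arg — identical.
Codon 5: CUA Leu / CUU Leu — synonymous.
Codon 6: GGG Gly / GGG Gly — identical.
Codon 7: CAC His / CAU His — synonymous.
Codon 8: CGG Arg / CGG Arg — identical.
Nonsynonymous differences: 0 → same protein.

yes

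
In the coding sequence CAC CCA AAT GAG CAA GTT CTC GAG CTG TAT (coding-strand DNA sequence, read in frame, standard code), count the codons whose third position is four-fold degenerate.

Codon 1 CAC (His): third position 2-fold.
Codon 2 CCA (Pro): third position 4-fold.
Codon 3 AAT (Asn): third position 2-fold.
Codon 4 GAG (Glu): third position 2-fold.
Codon 5 CAA (Gln): third position 2-fold.
Codon 6 GTT (Val): third position 4-fold.
Codon 7 CTC (Leu): third position 4-fold.
Codon 8 GAG (Glu): third position 2-fold.
Codon 9 CTG (Leu): third position 4-fold.
Codon 10 TAT (Tyr): third position 2-fold.
Four-fold degenerate third positions: 4.

4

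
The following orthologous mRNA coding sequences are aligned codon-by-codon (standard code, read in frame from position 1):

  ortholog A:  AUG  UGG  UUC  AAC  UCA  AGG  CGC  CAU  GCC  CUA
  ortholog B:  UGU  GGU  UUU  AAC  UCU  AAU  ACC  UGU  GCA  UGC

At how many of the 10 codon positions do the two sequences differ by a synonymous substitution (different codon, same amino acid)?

Codon 1: AUG Met / UGU Cys — nonsynonymous.
Codon 2: UGG Trp / GGU Gly — nonsynonymous.
Codon 3: UUC Phe / UUU Phe — synonymous.
Codon 4: AAC Asn / AAC Asn — identical.
Codon 5: UCA Ser / UCU Ser — synonymous.
Codon 6: AGG Arg / AAU Asn — nonsynonymous.
Codon 7: CGC Arg / ACC Thr — nonsynonymous.
Codon 8: CAU His / UGU Cys — nonsynonymous.
Codon 9: GCC Ala / GCA Ala — synonymous.
Codon 10: CUA Leu / UGC Cys — nonsynonymous.
Synonymous differences: 3.

3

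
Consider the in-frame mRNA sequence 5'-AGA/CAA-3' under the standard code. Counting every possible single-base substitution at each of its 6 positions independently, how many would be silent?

3

Codon 1 (AGA, Arg): 2 synonymous substitutions.
Codon 2 (CAA, Gln): 1 synonymous substitution.
Total: 2 + 1 = 3.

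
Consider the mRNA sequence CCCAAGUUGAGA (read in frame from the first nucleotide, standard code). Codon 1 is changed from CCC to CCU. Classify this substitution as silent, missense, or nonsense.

silent

Position 3 falls in codon 1: CCC → Pro.
After the substitution the codon is CCU → Pro.
Both encode Pro, so the change is synonymous.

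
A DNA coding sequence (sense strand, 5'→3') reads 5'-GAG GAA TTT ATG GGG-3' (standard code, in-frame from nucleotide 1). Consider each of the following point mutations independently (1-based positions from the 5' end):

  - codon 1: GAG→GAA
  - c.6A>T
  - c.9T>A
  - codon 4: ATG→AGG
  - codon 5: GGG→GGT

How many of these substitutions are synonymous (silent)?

2

Codon 1: GAG (Glu) → GAA (Glu) — synonymous.
Codon 2: GAA (Glu) → GAT (Asp) — missense.
Codon 3: TTT (Phe) → TTA (Leu) — missense.
Codon 4: ATG (Met) → AGG (Arg) — missense.
Codon 5: GGG (Gly) → GGT (Gly) — synonymous.
Synonymous: 2 of 5.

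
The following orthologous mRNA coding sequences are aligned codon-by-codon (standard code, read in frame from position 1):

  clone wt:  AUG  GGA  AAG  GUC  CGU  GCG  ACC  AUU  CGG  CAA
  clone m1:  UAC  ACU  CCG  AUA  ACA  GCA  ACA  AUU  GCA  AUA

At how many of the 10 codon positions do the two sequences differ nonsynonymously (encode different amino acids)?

Codon 1: AUG Met / UAC Tyr — nonsynonymous.
Codon 2: GGA Gly / ACU Thr — nonsynonymous.
Codon 3: AAG Lys / CCG Pro — nonsynonymous.
Codon 4: GUC Val / AUA Ile — nonsynonymous.
Codon 5: CGU Arg / ACA Thr — nonsynonymous.
Codon 6: GCG Ala / GCA Ala — synonymous.
Codon 7: ACC Thr / ACA Thr — synonymous.
Codon 8: AUU Ile / AUU Ile — identical.
Codon 9: CGG Arg / GCA Ala — nonsynonymous.
Codon 10: CAA Gln / AUA Ile — nonsynonymous.
Nonsynonymous differences: 7.

7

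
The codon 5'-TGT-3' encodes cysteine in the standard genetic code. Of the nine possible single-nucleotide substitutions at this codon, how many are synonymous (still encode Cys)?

Position 1: none → 0 synonymous.
Position 2: none → 0 synonymous.
Position 3: TGC → 1 synonymous.
Total: 0 + 0 + 1 = 1.

1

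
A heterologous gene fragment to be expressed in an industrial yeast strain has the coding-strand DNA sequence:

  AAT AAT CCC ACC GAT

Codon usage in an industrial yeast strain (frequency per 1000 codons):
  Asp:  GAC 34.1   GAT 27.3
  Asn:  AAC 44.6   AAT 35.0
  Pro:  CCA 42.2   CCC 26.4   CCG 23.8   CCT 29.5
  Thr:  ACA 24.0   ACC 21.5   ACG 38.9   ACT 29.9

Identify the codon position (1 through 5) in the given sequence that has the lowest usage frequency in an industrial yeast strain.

Codon 1 AAT (Asn): 35.0 per 1000.
Codon 2 AAT (Asn): 35.0 per 1000.
Codon 3 CCC (Pro): 26.4 per 1000.
Codon 4 ACC (Thr): 21.5 per 1000.
Codon 5 GAT (Asp): 27.3 per 1000.
Lowest frequency is 21.5 at codon 4.

4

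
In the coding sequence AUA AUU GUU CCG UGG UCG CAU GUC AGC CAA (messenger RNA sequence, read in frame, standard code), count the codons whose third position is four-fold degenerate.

4

Codon 1 AUA (Ile): third position 3-fold.
Codon 2 AUU (Ile): third position 3-fold.
Codon 3 GUU (Val): third position 4-fold.
Codon 4 CCG (Pro): third position 4-fold.
Codon 5 UGG (Trp): third position 1-fold.
Codon 6 UCG (Ser): third position 4-fold.
Codon 7 CAU (His): third position 2-fold.
Codon 8 GUC (Val): third position 4-fold.
Codon 9 AGC (Ser): third position 2-fold.
Codon 10 CAA (Gln): third position 2-fold.
Four-fold degenerate third positions: 4.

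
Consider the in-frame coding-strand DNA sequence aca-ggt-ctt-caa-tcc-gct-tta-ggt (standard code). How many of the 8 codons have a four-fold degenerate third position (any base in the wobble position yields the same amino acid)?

6

Codon 1 ACA (Thr): third position 4-fold.
Codon 2 GGT (Gly): third position 4-fold.
Codon 3 CTT (Leu): third position 4-fold.
Codon 4 CAA (Gln): third position 2-fold.
Codon 5 TCC (Ser): third position 4-fold.
Codon 6 GCT (Ala): third position 4-fold.
Codon 7 TTA (Leu): third position 2-fold.
Codon 8 GGT (Gly): third position 4-fold.
Four-fold degenerate third positions: 6.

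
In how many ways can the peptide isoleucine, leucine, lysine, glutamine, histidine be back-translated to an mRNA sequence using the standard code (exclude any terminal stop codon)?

Ile: 3 codons.
Leu: 6 codons.
Lys: 2 codons.
Gln: 2 codons.
His: 2 codons.
3 × 6 × 2 × 2 × 2 = 144.

144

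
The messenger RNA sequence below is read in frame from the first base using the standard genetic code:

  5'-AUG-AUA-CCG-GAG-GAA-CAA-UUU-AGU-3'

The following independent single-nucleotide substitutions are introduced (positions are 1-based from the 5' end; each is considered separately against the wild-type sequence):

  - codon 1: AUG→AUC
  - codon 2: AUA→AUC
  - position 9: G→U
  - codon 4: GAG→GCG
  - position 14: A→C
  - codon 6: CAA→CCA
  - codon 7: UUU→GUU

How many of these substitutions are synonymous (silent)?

Codon 1: AUG (Met) → AUC (Ile) — missense.
Codon 2: AUA (Ile) → AUC (Ile) — synonymous.
Codon 3: CCG (Pro) → CCU (Pro) — synonymous.
Codon 4: GAG (Glu) → GCG (Ala) — missense.
Codon 5: GAA (Glu) → GCA (Ala) — missense.
Codon 6: CAA (Gln) → CCA (Pro) — missense.
Codon 7: UUU (Phe) → GUU (Val) — missense.
Synonymous: 2 of 7.

2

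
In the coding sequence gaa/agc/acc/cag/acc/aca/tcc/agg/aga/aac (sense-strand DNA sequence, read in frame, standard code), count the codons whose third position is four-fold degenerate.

4

Codon 1 GAA (Glu): third position 2-fold.
Codon 2 AGC (Ser): third position 2-fold.
Codon 3 ACC (Thr): third position 4-fold.
Codon 4 CAG (Gln): third position 2-fold.
Codon 5 ACC (Thr): third position 4-fold.
Codon 6 ACA (Thr): third position 4-fold.
Codon 7 TCC (Ser): third position 4-fold.
Codon 8 AGG (Arg): third position 2-fold.
Codon 9 AGA (Arg): third position 2-fold.
Codon 10 AAC (Asn): third position 2-fold.
Four-fold degenerate third positions: 4.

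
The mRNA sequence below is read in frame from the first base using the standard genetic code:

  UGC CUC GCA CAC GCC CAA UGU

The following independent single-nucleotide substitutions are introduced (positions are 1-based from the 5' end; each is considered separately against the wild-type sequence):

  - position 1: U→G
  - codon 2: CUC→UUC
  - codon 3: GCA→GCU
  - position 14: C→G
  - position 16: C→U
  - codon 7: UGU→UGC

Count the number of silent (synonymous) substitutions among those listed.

2

Codon 1: UGC (Cys) → GGC (Gly) — missense.
Codon 2: CUC (Leu) → UUC (Phe) — missense.
Codon 3: GCA (Ala) → GCU (Ala) — synonymous.
Codon 5: GCC (Ala) → GGC (Gly) — missense.
Codon 6: CAA (Gln) → UAA (Stop) — nonsense.
Codon 7: UGU (Cys) → UGC (Cys) — synonymous.
Synonymous: 2 of 6.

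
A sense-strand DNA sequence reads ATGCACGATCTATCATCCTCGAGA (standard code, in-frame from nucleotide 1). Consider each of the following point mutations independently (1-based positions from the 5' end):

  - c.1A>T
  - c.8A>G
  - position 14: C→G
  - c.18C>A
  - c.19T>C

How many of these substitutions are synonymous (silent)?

Codon 1: ATG (Met) → TTG (Leu) — missense.
Codon 3: GAT (Asp) → GGT (Gly) — missense.
Codon 5: TCA (Ser) → TGA (Stop) — nonsense.
Codon 6: TCC (Ser) → TCA (Ser) — synonymous.
Codon 7: TCG (Ser) → CCG (Pro) — missense.
Synonymous: 1 of 5.

1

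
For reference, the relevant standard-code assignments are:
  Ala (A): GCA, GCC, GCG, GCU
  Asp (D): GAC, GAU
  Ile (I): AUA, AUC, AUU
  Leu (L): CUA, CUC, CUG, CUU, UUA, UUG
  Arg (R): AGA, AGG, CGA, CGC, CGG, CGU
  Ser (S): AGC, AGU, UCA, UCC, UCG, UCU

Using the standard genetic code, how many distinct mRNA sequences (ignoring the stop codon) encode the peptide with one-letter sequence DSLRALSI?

186624

Asp: 2 codons.
Ser: 6 codons.
Leu: 6 codons.
Arg: 6 codons.
Ala: 4 codons.
Leu: 6 codons.
Ser: 6 codons.
Ile: 3 codons.
2 × 6 × 6 × 6 × 4 × 6 × 6 × 3 = 186624.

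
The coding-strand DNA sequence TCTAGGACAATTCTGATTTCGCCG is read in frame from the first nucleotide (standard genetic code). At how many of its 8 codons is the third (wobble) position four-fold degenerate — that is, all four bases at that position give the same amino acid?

Codon 1 TCT (Ser): third position 4-fold.
Codon 2 AGG (Arg): third position 2-fold.
Codon 3 ACA (Thr): third position 4-fold.
Codon 4 ATT (Ile): third position 3-fold.
Codon 5 CTG (Leu): third position 4-fold.
Codon 6 ATT (Ile): third position 3-fold.
Codon 7 TCG (Ser): third position 4-fold.
Codon 8 CCG (Pro): third position 4-fold.
Four-fold degenerate third positions: 5.

5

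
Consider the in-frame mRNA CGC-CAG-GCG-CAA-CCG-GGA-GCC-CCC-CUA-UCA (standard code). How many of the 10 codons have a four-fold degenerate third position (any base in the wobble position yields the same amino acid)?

Codon 1 CGC (Arg): third position 4-fold.
Codon 2 CAG (Gln): third position 2-fold.
Codon 3 GCG (Ala): third position 4-fold.
Codon 4 CAA (Gln): third position 2-fold.
Codon 5 CCG (Pro): third position 4-fold.
Codon 6 GGA (Gly): third position 4-fold.
Codon 7 GCC (Ala): third position 4-fold.
Codon 8 CCC (Pro): third position 4-fold.
Codon 9 CUA (Leu): third position 4-fold.
Codon 10 UCA (Ser): third position 4-fold.
Four-fold degenerate third positions: 8.

8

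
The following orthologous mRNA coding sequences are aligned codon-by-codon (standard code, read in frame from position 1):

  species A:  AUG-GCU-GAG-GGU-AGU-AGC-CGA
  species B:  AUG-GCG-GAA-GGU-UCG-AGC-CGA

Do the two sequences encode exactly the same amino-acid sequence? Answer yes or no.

yes

Codon 1: AUG Met / AUG Met — identical.
Codon 2: GCU Ala / GCG Ala — synonymous.
Codon 3: GAG Glu / GAA Glu — synonymous.
Codon 4: GGU Gly / GGU Gly — identical.
Codon 5: AGU Ser / UCG Ser — synonymous.
Codon 6: AGC Ser / AGC Ser — identical.
Codon 7: CGA Arg / CGA Arg — identical.
Nonsynonymous differences: 0 → same protein.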